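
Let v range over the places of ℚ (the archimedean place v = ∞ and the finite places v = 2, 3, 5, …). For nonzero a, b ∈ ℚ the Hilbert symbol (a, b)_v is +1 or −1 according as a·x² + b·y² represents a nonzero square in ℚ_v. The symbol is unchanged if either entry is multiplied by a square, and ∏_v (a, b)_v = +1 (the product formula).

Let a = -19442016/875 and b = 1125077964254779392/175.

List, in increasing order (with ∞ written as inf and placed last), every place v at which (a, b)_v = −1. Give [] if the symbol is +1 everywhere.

[2, 11]

Mod squares: a ≡ -13090, b ≡ 154. Check v ∈ {∞, 2, 3, 5, 7, 11, 13, 17, 19}.
v=19: a=19^2·(≡9), b=19^2·(≡8) mod 19; (9|19)=+1, (8|19)=-1; (−1)^{2·2·9}·(+1)^2·(-1)^2 = +1.
v=2: v_2(a)=5, v_2(b)=11; units ≡ 7, 5 (mod 8); ε·ε+αω+βω = 1·0+5·1+11·0 ≡ 1  ⇒  (a,b)_2 = -1.
v=11: a=11^1·(≡4), b=11^3·(≡4) mod 11; (4|11)=+1, (4|11)=+1; (−1)^{1·3·5}·(+1)^3·(+1)^1 = -1.
v=5: a=5^-3·(≡2), b=5^-2·(≡1) mod 5; (2|5)=-1, (1|5)=+1; (−1)^{-3·-2·2}·(-1)^-2·(+1)^-3 = +1.
v=3: a=3^2·(≡2), b=3^4·(≡1) mod 3; (2|3)=-1, (1|3)=+1; (−1)^{2·4·1}·(-1)^4·(+1)^2 = +1.
v=17: a=17^1·(≡14), b=17^4·(≡9) mod 17; (14|17)=-1, (9|17)=+1; (−1)^{1·4·8}·(-1)^4·(+1)^1 = +1.
v=13: a=13^0·(≡1), b=13^2·(≡2) mod 13; (1|13)=+1, (2|13)=-1; (−1)^{0·2·6}·(+1)^2·(-1)^0 = +1.
v=∞: -13090 < 0 and 154 > 0  ⇒  (a,b)_∞ = +1.
v=7: a=7^-1·(≡6), b=7^-1·(≡1) mod 7; (6|7)=-1, (1|7)=+1; (−1)^{-1·-1·3}·(-1)^-1·(+1)^-1 = +1.
|Ram(-13090, 154)| = 2, even; anisotropic at {2, 11}.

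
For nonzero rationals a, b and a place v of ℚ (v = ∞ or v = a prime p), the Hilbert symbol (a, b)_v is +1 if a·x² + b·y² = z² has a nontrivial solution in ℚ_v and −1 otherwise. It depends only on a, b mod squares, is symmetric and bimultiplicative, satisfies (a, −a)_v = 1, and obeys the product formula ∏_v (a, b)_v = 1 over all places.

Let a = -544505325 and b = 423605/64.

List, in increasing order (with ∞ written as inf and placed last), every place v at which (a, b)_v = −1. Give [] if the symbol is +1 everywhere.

Mod squares: a ≡ -357, b ≡ 8645. Check v ∈ {∞, 2, 3, 5, 7, 13, 17, 19}.
v=∞: -357 < 0 and 8645 > 0  ⇒  (a,b)_∞ = +1.
v=7: a=7^1·(≡3), b=7^3·(≡3) mod 7; (3|7)=-1, (3|7)=-1; (−1)^{1·3·3}·(-1)^3·(-1)^1 = -1.
v=17: a=17^1·(≡9), b=17^0·(≡13) mod 17; (9|17)=+1, (13|17)=+1; (−1)^{1·0·8}·(+1)^0·(+1)^1 = +1.
v=19: a=19^2·(≡9), b=19^1·(≡12) mod 19; (9|19)=+1, (12|19)=-1; (−1)^{2·1·9}·(+1)^1·(-1)^2 = +1.
v=3: a=3^1·(≡1), b=3^0·(≡2) mod 3; (1|3)=+1, (2|3)=-1; (−1)^{1·0·1}·(+1)^0·(-1)^1 = -1.
v=2: v_2(a)=0, v_2(b)=-6; units ≡ 3, 5 (mod 8); ε·ε+αω+βω = 1·0+0·1+-6·1 ≡ 0  ⇒  (a,b)_2 = +1.
v=13: a=13^2·(≡8), b=13^1·(≡6) mod 13; (8|13)=-1, (6|13)=-1; (−1)^{2·1·6}·(-1)^1·(-1)^2 = -1.
v=5: a=5^2·(≡2), b=5^1·(≡4) mod 5; (2|5)=-1, (4|5)=+1; (−1)^{2·1·2}·(-1)^1·(+1)^2 = -1.
|Ram(-357, 8645)| = 4, even; anisotropic at {3, 5, 7, 13}.

[3, 5, 7, 13]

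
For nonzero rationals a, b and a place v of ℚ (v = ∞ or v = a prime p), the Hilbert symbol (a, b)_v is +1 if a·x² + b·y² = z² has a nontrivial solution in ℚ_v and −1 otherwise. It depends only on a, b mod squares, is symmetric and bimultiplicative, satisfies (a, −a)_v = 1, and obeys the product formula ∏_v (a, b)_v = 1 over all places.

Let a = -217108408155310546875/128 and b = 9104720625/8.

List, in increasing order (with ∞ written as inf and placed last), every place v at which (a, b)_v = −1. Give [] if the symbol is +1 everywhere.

[2, 11]

Mod squares: a ≡ -2310, b ≡ 546. Check v ∈ {∞, 2, 3, 5, 7, 11, 13}.
v=7: a=7^5·(≡5), b=7^3·(≡4) mod 7; (5|7)=-1, (4|7)=+1; (−1)^{5·3·3}·(-1)^3·(+1)^5 = +1.
v=13: a=13^2·(≡10), b=13^1·(≡9) mod 13; (10|13)=+1, (9|13)=+1; (−1)^{2·1·6}·(+1)^1·(+1)^2 = +1.
v=3: a=3^5·(≡1), b=3^3·(≡2) mod 3; (1|3)=+1, (2|3)=-1; (−1)^{5·3·1}·(+1)^3·(-1)^5 = +1.
v=5: a=5^9·(≡2), b=5^4·(≡1) mod 5; (2|5)=-1, (1|5)=+1; (−1)^{9·4·2}·(-1)^4·(+1)^9 = +1.
v=2: v_2(a)=-7, v_2(b)=-3; units ≡ 5, 1 (mod 8); ε·ε+αω+βω = 0·0+-7·0+-3·1 ≡ 1  ⇒  (a,b)_2 = -1.
v=11: a=11^5·(≡2), b=11^2·(≡6) mod 11; (2|11)=-1, (6|11)=-1; (−1)^{5·2·5}·(-1)^2·(-1)^5 = -1.
v=∞: -2310 < 0 and 546 > 0  ⇒  (a,b)_∞ = +1.
Ram(-2310, 546) = {2, 11}; no ℚ_2-point on the conic.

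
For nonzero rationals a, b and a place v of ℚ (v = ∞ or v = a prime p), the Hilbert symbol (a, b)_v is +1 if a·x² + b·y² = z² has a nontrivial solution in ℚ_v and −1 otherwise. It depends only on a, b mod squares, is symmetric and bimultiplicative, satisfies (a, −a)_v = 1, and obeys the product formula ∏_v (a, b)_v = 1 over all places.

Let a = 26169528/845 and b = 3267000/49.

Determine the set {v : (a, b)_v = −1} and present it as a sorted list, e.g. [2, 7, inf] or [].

[5, 11]

Mod squares: a ≡ 2310, b ≡ 30. Check v ∈ {∞, 2, 3, 5, 7, 11, 13, 17}.
v=5: a=5^-1·(≡2), b=5^3·(≡4) mod 5; (2|5)=-1, (4|5)=+1; (−1)^{-1·3·2}·(-1)^3·(+1)^-1 = -1.
v=11: a=11^1·(≡5), b=11^2·(≡10) mod 11; (5|11)=+1, (10|11)=-1; (−1)^{1·2·5}·(+1)^2·(-1)^1 = -1.
v=∞: 2310 > 0 and 30 > 0  ⇒  (a,b)_∞ = +1.
v=2: v_2(a)=3, v_2(b)=3; units ≡ 3, 7 (mod 8); ε·ε+αω+βω = 1·1+3·0+3·1 ≡ 0  ⇒  (a,b)_2 = +1.
v=7: a=7^3·(≡2), b=7^-2·(≡2) mod 7; (2|7)=+1, (2|7)=+1; (−1)^{3·-2·3}·(+1)^-2·(+1)^3 = +1.
v=3: a=3^1·(≡2), b=3^3·(≡1) mod 3; (2|3)=-1, (1|3)=+1; (−1)^{1·3·1}·(-1)^3·(+1)^1 = +1.
v=13: a=13^-2·(≡12), b=13^0·(≡10) mod 13; (12|13)=+1, (10|13)=+1; (−1)^{-2·0·6}·(+1)^0·(+1)^-2 = +1.
v=17: a=17^2·(≡15), b=17^0·(≡13) mod 17; (15|17)=+1, (13|17)=+1; (−1)^{2·0·8}·(+1)^0·(+1)^2 = +1.
(2310, 30 / ℚ) ramifies at {5, 11}: a division algebra.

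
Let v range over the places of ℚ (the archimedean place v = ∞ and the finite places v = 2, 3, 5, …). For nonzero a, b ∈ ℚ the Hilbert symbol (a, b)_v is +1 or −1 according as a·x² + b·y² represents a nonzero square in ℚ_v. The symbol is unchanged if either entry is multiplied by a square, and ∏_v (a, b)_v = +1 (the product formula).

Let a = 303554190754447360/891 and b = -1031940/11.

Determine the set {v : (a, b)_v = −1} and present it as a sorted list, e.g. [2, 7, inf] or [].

Mod squares: a ≡ 10010, b ≡ -715. Check v ∈ {∞, 2, 3, 5, 7, 11, 13}.
v=7: a=7^7·(≡2), b=7^2·(≡6) mod 7; (2|7)=+1, (6|7)=-1; (−1)^{7·2·3}·(+1)^2·(-1)^7 = -1.
v=∞: 10010 > 0 and -715 < 0  ⇒  (a,b)_∞ = +1.
v=13: a=13^3·(≡3), b=13^1·(≡1) mod 13; (3|13)=+1, (1|13)=+1; (−1)^{3·1·6}·(+1)^1·(+1)^3 = +1.
v=11: a=11^-1·(≡6), b=11^-1·(≡3) mod 11; (6|11)=-1, (3|11)=+1; (−1)^{-1·-1·5}·(-1)^-1·(+1)^-1 = +1.
v=3: a=3^-4·(≡2), b=3^4·(≡2) mod 3; (2|3)=-1, (2|3)=-1; (−1)^{-4·4·1}·(-1)^4·(-1)^-4 = +1.
v=2: v_2(a)=25, v_2(b)=2; units ≡ 5, 5 (mod 8); ε·ε+αω+βω = 0·0+25·1+2·1 ≡ 1  ⇒  (a,b)_2 = -1.
v=5: a=5^1·(≡2), b=5^1·(≡2) mod 5; (2|5)=-1, (2|5)=-1; (−1)^{1·1·2}·(-1)^1·(-1)^1 = +1.
(10010, -715 / ℚ) ramifies at {2, 7}: a division algebra.

[2, 7]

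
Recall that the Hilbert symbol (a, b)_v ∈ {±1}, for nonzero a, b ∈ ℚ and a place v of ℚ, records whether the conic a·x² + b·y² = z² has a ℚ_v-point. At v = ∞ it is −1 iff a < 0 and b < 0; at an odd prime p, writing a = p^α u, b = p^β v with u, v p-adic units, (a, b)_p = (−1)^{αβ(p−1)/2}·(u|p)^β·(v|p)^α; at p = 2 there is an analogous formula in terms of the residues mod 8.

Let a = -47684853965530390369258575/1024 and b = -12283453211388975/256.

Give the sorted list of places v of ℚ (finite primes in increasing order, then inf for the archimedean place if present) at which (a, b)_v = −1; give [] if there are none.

[11, inf]

(a, b) ≡ (-287, -166991) mod (ℚ^×)²; places V = {2, 3, 5, 7, 11, 17, 19, 41, 47, ∞}.
(a,b)_19: α=2, u≡4; β=1, v≡15 (mod 19); (4|19)=+1, (15|19)=-1; sign (−1)^0·+1^1·-1^2 = +1.
(a,b)_2: α=-10, β=-8; u≡1, v≡1 (mod 8); ε(u)ε(v)=0·0, αω(v)=-10·0, βω(u)=-8·0; sum ≡ 0  ⇒  +1.
(a,b)_7: α=5, u≡1; β=4, v≡1 (mod 7); (1|7)=+1, (1|7)=+1; sign (−1)^0·+1^4·+1^5 = +1.
(a,b)_5: α=2, u≡3; β=2, v≡1 (mod 5); (3|5)=-1, (1|5)=+1; sign (−1)^0·-1^2·+1^2 = +1.
(a,b)_∞: sgn(-287)=−, sgn(-166991)=−, so -1.
(a,b)_47: α=2, u≡2; β=1, v≡44 (mod 47); (2|47)=+1, (44|47)=-1; sign (−1)^0·+1^1·-1^2 = +1.
(a,b)_41: α=3, u≡6; β=2, v≡31 (mod 41); (6|41)=-1, (31|41)=+1; sign (−1)^0·-1^2·+1^3 = +1.
(a,b)_3: α=10, u≡1; β=6, v≡1 (mod 3); (1|3)=+1, (1|3)=+1; sign (−1)^0·+1^6·+1^10 = +1.
(a,b)_17: α=2, u≡8; β=1, v≡10 (mod 17); (8|17)=+1, (10|17)=-1; sign (−1)^0·+1^1·-1^2 = +1.
(a,b)_11: α=2, u≡7; β=1, v≡7 (mod 11); (7|11)=-1, (7|11)=-1; sign (−1)^0·-1^1·-1^2 = -1.
(-287, -166991 / ℚ) ramifies at {11, ∞}: a division algebra.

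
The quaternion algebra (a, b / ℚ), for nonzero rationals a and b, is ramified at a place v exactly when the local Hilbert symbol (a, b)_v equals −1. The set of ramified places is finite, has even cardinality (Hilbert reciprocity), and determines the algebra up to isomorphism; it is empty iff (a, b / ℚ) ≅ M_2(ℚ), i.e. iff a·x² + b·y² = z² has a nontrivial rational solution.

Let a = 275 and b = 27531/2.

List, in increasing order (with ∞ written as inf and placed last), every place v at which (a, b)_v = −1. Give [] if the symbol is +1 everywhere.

[11, 23]

Mod squares: a ≡ 11, b ≡ 6118. Check v ∈ {∞, 2, 3, 5, 7, 11, 19, 23}.
v=23: a=23^0·(≡22), b=23^1·(≡12) mod 23; (22|23)=-1, (12|23)=+1; (−1)^{0·1·11}·(-1)^1·(+1)^0 = -1.
v=5: a=5^2·(≡1), b=5^0·(≡3) mod 5; (1|5)=+1, (3|5)=-1; (−1)^{2·0·2}·(+1)^0·(-1)^2 = +1.
v=3: a=3^0·(≡2), b=3^2·(≡1) mod 3; (2|3)=-1, (1|3)=+1; (−1)^{0·2·1}·(-1)^2·(+1)^0 = +1.
v=11: a=11^1·(≡3), b=11^0·(≡10) mod 11; (3|11)=+1, (10|11)=-1; (−1)^{1·0·5}·(+1)^0·(-1)^1 = -1.
v=19: a=19^0·(≡9), b=19^1·(≡12) mod 19; (9|19)=+1, (12|19)=-1; (−1)^{0·1·9}·(+1)^1·(-1)^0 = +1.
v=∞: 11 > 0 and 6118 > 0  ⇒  (a,b)_∞ = +1.
v=7: a=7^0·(≡2), b=7^1·(≡3) mod 7; (2|7)=+1, (3|7)=-1; (−1)^{0·1·3}·(+1)^1·(-1)^0 = +1.
v=2: v_2(a)=0, v_2(b)=-1; units ≡ 3, 3 (mod 8); ε·ε+αω+βω = 1·1+0·1+-1·1 ≡ 0  ⇒  (a,b)_2 = +1.
(11, 6118 / ℚ) ramifies at {11, 23}: a division algebra.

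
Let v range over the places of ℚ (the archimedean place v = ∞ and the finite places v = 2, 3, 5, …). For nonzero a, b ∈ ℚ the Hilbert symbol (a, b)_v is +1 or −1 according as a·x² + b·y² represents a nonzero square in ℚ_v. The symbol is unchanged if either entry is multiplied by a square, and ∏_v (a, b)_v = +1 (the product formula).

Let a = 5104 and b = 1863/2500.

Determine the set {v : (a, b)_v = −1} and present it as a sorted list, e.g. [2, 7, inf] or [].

[2, 23]

Mod squares: a ≡ 319, b ≡ 23. Check v ∈ {∞, 2, 3, 5, 11, 23, 29}.
v=11: a=11^1·(≡2), b=11^0·(≡5) mod 11; (2|11)=-1, (5|11)=+1; (−1)^{1·0·5}·(-1)^0·(+1)^1 = +1.
v=∞: 319 > 0 and 23 > 0  ⇒  (a,b)_∞ = +1.
v=2: v_2(a)=4, v_2(b)=-2; units ≡ 7, 7 (mod 8); ε·ε+αω+βω = 1·1+4·0+-2·0 ≡ 1  ⇒  (a,b)_2 = -1.
v=29: a=29^1·(≡2), b=29^0·(≡6) mod 29; (2|29)=-1, (6|29)=+1; (−1)^{1·0·14}·(-1)^0·(+1)^1 = +1.
v=3: a=3^0·(≡1), b=3^4·(≡2) mod 3; (1|3)=+1, (2|3)=-1; (−1)^{0·4·1}·(+1)^4·(-1)^0 = +1.
v=5: a=5^0·(≡4), b=5^-4·(≡2) mod 5; (4|5)=+1, (2|5)=-1; (−1)^{0·-4·2}·(+1)^-4·(-1)^0 = +1.
v=23: a=23^0·(≡21), b=23^1·(≡18) mod 23; (21|23)=-1, (18|23)=+1; (−1)^{0·1·11}·(-1)^1·(+1)^0 = -1.
(319, 23 / ℚ) ramifies at {2, 23}: a division algebra.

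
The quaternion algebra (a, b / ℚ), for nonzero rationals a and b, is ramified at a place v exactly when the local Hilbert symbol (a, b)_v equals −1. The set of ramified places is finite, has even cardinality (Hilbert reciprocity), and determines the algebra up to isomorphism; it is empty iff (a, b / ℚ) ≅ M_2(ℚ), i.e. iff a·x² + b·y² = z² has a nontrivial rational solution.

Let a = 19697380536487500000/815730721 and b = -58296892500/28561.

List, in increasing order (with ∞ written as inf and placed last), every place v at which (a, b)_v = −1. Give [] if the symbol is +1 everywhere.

[]

Mod squares: a ≡ 462, b ≡ -437. Check v ∈ {∞, 2, 3, 5, 7, 11, 13, 19, 23}.
v=19: a=19^2·(≡4), b=19^1·(≡15) mod 19; (4|19)=+1, (15|19)=-1; (−1)^{2·1·9}·(+1)^1·(-1)^2 = +1.
v=23: a=23^2·(≡4), b=23^1·(≡1) mod 23; (4|23)=+1, (1|23)=+1; (−1)^{2·1·11}·(+1)^1·(+1)^2 = +1.
v=11: a=11^1·(≡4), b=11^2·(≡4) mod 11; (4|11)=+1, (4|11)=+1; (−1)^{1·2·5}·(+1)^2·(+1)^1 = +1.
v=∞: 462 > 0 and -437 < 0  ⇒  (a,b)_∞ = +1.
v=7: a=7^3·(≡6), b=7^2·(≡2) mod 7; (6|7)=-1, (2|7)=+1; (−1)^{3·2·3}·(-1)^2·(+1)^3 = +1.
v=3: a=3^7·(≡1), b=3^2·(≡1) mod 3; (1|3)=+1, (1|3)=+1; (−1)^{7·2·1}·(+1)^2·(+1)^7 = +1.
v=2: v_2(a)=5, v_2(b)=2; units ≡ 7, 3 (mod 8); ε·ε+αω+βω = 1·1+5·1+2·0 ≡ 0  ⇒  (a,b)_2 = +1.
v=5: a=5^8·(≡3), b=5^4·(≡2) mod 5; (3|5)=-1, (2|5)=-1; (−1)^{8·4·2}·(-1)^4·(-1)^8 = +1.
v=13: a=13^-8·(≡11), b=13^-4·(≡11) mod 13; (11|13)=-1, (11|13)=-1; (−1)^{-8·-4·6}·(-1)^-4·(-1)^-8 = +1.
Every local symbol is +1, so the conic 462·x² + -437·y² = z² has ℚ_v-points for all v and hence a ℚ-point; (a, b / ℚ) ≅ M_2(ℚ).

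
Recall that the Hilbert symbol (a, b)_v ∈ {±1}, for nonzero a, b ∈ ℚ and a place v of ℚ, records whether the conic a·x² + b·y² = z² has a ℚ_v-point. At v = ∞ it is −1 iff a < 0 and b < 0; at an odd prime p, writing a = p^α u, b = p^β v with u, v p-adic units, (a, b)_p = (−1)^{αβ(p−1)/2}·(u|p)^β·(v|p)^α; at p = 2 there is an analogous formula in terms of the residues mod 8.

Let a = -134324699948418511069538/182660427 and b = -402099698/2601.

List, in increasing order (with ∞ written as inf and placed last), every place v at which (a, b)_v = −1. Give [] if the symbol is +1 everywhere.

[2, inf]

Mod squares: a ≡ -10374, b ≡ -3458. Check v ∈ {∞, 2, 3, 7, 11, 13, 17, 19, 31}.
v=∞: -10374 < 0 and -3458 < 0  ⇒  (a,b)_∞ = -1.
v=19: a=19^3·(≡6), b=19^1·(≡15) mod 19; (6|19)=+1, (15|19)=-1; (−1)^{3·1·9}·(+1)^1·(-1)^3 = +1.
v=3: a=3^-7·(≡1), b=3^-2·(≡1) mod 3; (1|3)=+1, (1|3)=+1; (−1)^{-7·-2·1}·(+1)^-2·(+1)^-7 = +1.
v=11: a=11^4·(≡8), b=11^2·(≡10) mod 11; (8|11)=-1, (10|11)=-1; (−1)^{4·2·5}·(-1)^2·(-1)^4 = +1.
v=17: a=17^-4·(≡16), b=17^-2·(≡3) mod 17; (16|17)=+1, (3|17)=-1; (−1)^{-4·-2·8}·(+1)^-2·(-1)^-4 = +1.
v=7: a=7^3·(≡4), b=7^1·(≡3) mod 7; (4|7)=+1, (3|7)=-1; (−1)^{3·1·3}·(+1)^1·(-1)^3 = +1.
v=13: a=13^3·(≡6), b=13^1·(≡11) mod 13; (6|13)=-1, (11|13)=-1; (−1)^{3·1·6}·(-1)^1·(-1)^3 = +1.
v=2: v_2(a)=1, v_2(b)=1; units ≡ 5, 7 (mod 8); ε·ε+αω+βω = 0·1+1·0+1·1 ≡ 1  ⇒  (a,b)_2 = -1.
v=31: a=31^6·(≡30), b=31^2·(≡14) mod 31; (30|31)=-1, (14|31)=+1; (−1)^{6·2·15}·(-1)^2·(+1)^6 = +1.
(-10374, -3458 / ℚ) ramifies at {2, ∞}: a division algebra.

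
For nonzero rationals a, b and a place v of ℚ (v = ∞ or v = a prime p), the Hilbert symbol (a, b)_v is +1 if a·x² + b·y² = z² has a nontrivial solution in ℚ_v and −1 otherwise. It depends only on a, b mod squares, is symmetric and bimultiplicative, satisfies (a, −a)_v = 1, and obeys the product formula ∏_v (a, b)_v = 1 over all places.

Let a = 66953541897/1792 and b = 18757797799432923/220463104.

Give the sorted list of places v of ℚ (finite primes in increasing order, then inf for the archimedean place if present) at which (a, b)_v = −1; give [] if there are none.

[2, 7, 17, 41]

Mod squares: a ≡ 4879, b ≡ 3. Check v ∈ {∞, 2, 3, 7, 11, 17, 23, 29, 41}.
v=29: a=29^0·(≡24), b=29^-2·(≡18) mod 29; (24|29)=+1, (18|29)=-1; (−1)^{0·-2·14}·(+1)^-2·(-1)^0 = +1.
v=11: a=11^4·(≡2), b=11^6·(≡3) mod 11; (2|11)=-1, (3|11)=+1; (−1)^{4·6·5}·(-1)^6·(+1)^4 = +1.
v=7: a=7^-1·(≡1), b=7^2·(≡6) mod 7; (1|7)=+1, (6|7)=-1; (−1)^{-1·2·3}·(+1)^2·(-1)^-1 = -1.
v=17: a=17^1·(≡13), b=17^0·(≡10) mod 17; (13|17)=+1, (10|17)=-1; (−1)^{1·0·8}·(+1)^0·(-1)^1 = -1.
v=3: a=3^8·(≡1), b=3^5·(≡1) mod 3; (1|3)=+1, (1|3)=+1; (−1)^{8·5·1}·(+1)^5·(+1)^8 = +1.
v=∞: 4879 > 0 and 3 > 0  ⇒  (a,b)_∞ = +1.
v=41: a=41^1·(≡8), b=41^2·(≡6) mod 41; (8|41)=+1, (6|41)=-1; (−1)^{1·2·20}·(+1)^2·(-1)^1 = -1.
v=2: v_2(a)=-8, v_2(b)=-18; units ≡ 7, 3 (mod 8); ε·ε+αω+βω = 1·1+-8·1+-18·0 ≡ 1  ⇒  (a,b)_2 = -1.
v=23: a=23^0·(≡3), b=23^2·(≡13) mod 23; (3|23)=+1, (13|23)=+1; (−1)^{0·2·11}·(+1)^2·(+1)^0 = +1.
(4879, 3 / ℚ) ramifies at {2, 7, 17, 41}: a division algebra.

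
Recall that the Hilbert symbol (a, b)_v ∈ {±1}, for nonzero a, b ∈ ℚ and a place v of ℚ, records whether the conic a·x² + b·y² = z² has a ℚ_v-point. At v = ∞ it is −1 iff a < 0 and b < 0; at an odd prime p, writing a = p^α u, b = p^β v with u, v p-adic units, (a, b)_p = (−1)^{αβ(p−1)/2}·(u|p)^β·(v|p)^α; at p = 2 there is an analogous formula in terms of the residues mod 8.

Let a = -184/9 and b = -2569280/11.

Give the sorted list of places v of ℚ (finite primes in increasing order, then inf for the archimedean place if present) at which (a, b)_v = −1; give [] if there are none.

[2, 7, 23, inf]

Mod squares: a ≡ -46, b ≡ -441595. Check v ∈ {∞, 2, 3, 5, 7, 11, 23, 31, 37}.
v=5: a=5^0·(≡4), b=5^1·(≡4) mod 5; (4|5)=+1, (4|5)=+1; (−1)^{0·1·2}·(+1)^1·(+1)^0 = +1.
v=37: a=37^0·(≡33), b=37^1·(≡21) mod 37; (33|37)=+1, (21|37)=+1; (−1)^{0·1·18}·(+1)^1·(+1)^0 = +1.
v=23: a=23^1·(≡17), b=23^0·(≡15) mod 23; (17|23)=-1, (15|23)=-1; (−1)^{1·0·11}·(-1)^0·(-1)^1 = -1.
v=31: a=31^0·(≡14), b=31^1·(≡21) mod 31; (14|31)=+1, (21|31)=-1; (−1)^{0·1·15}·(+1)^1·(-1)^0 = +1.
v=2: v_2(a)=3, v_2(b)=6; units ≡ 1, 5 (mod 8); ε·ε+αω+βω = 0·0+3·1+6·0 ≡ 1  ⇒  (a,b)_2 = -1.
v=11: a=11^0·(≡4), b=11^-1·(≡1) mod 11; (4|11)=+1, (1|11)=+1; (−1)^{0·-1·5}·(+1)^-1·(+1)^0 = +1.
v=7: a=7^0·(≡6), b=7^1·(≡3) mod 7; (6|7)=-1, (3|7)=-1; (−1)^{0·1·3}·(-1)^1·(-1)^0 = -1.
v=∞: -46 < 0 and -441595 < 0  ⇒  (a,b)_∞ = -1.
v=3: a=3^-2·(≡2), b=3^0·(≡2) mod 3; (2|3)=-1, (2|3)=-1; (−1)^{-2·0·1}·(-1)^0·(-1)^-2 = +1.
|Ram(-46, -441595)| = 4, even; anisotropic at {2, 7, 23, ∞}.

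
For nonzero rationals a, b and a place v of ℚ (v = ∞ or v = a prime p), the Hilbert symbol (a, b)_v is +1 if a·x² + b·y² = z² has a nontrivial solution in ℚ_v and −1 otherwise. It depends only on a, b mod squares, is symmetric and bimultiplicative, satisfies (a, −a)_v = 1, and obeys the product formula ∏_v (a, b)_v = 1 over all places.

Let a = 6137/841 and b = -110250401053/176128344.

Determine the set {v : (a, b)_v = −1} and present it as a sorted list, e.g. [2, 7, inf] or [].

(a, b) ≡ (17, -222) mod (ℚ^×)²; places V = {2, 3, 7, 13, 17, 19, 29, 37, 43, ∞}.
(a,b)_37: α=0, u≡19; β=1, v≡8 (mod 37); (19|37)=-1, (8|37)=-1; sign (−1)^0·-1^1·-1^0 = -1.
(a,b)_3: α=0, u≡2; β=-5, v≡1 (mod 3); (2|3)=-1, (1|3)=+1; sign (−1)^0·-1^-5·+1^0 = -1.
(a,b)_17: α=1, u≡9; β=2, v≡4 (mod 17); (9|17)=+1, (4|17)=+1; sign (−1)^0·+1^2·+1^1 = +1.
(a,b)_29: α=-2, u≡18; β=0, v≡27 (mod 29); (18|29)=-1, (27|29)=-1; sign (−1)^0·-1^0·-1^-2 = +1.
(a,b)_43: α=0, u≡21; β=-2, v≡11 (mod 43); (21|43)=+1, (11|43)=+1; sign (−1)^0·+1^-2·+1^0 = +1.
(a,b)_2: α=0, β=-3; u≡1, v≡1 (mod 8); ε(u)ε(v)=0·0, αω(v)=0·0, βω(u)=-3·0; sum ≡ 0  ⇒  +1.
(a,b)_13: α=0, u≡3; β=4, v≡4 (mod 13); (3|13)=+1, (4|13)=+1; sign (−1)^0·+1^4·+1^0 = +1.
(a,b)_7: α=0, u≡5; β=-2, v≡1 (mod 7); (5|7)=-1, (1|7)=+1; sign (−1)^0·-1^-2·+1^0 = +1.
(a,b)_19: α=2, u≡11; β=2, v≡1 (mod 19); (11|19)=+1, (1|19)=+1; sign (−1)^0·+1^2·+1^2 = +1.
(a,b)_∞: sgn(17)=+, sgn(-222)=−, so +1.
Ram(17, -222) = {3, 37}; no ℚ_3-point on the conic.

[3, 37]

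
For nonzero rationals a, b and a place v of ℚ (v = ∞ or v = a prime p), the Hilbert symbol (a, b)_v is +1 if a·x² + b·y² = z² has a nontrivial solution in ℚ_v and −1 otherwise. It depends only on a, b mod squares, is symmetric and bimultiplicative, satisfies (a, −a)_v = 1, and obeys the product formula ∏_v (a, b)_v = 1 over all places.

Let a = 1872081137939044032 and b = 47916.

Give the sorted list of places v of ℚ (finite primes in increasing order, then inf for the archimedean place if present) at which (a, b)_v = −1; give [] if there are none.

[2, 11, 13, 17]

(a, b) ≡ (1547, 11) mod (ℚ^×)²; places V = {2, 3, 7, 11, 13, 17, ∞}.
(a,b)_3: α=6, u≡2; β=2, v≡2 (mod 3); (2|3)=-1, (2|3)=-1; sign (−1)^0·-1^2·-1^6 = +1.
(a,b)_2: α=6, β=2; u≡3, v≡3 (mod 8); ε(u)ε(v)=1·1, αω(v)=6·1, βω(u)=2·1; sum ≡ 1  ⇒  -1.
(a,b)_11: α=10, u≡2; β=3, v≡3 (mod 11); (2|11)=-1, (3|11)=+1; sign (−1)^0·-1^3·+1^10 = -1.
(a,b)_∞: sgn(1547)=+, sgn(11)=+, so +1.
(a,b)_13: α=1, u≡6; β=0, v≡11 (mod 13); (6|13)=-1, (11|13)=-1; sign (−1)^0·-1^0·-1^1 = -1.
(a,b)_17: α=1, u≡6; β=0, v≡10 (mod 17); (6|17)=-1, (10|17)=-1; sign (−1)^0·-1^0·-1^1 = -1.
(a,b)_7: α=1, u≡2; β=0, v≡1 (mod 7); (2|7)=+1, (1|7)=+1; sign (−1)^0·+1^0·+1^1 = +1.
(1547, 11 / ℚ) ramifies at {2, 11, 13, 17}: a division algebra.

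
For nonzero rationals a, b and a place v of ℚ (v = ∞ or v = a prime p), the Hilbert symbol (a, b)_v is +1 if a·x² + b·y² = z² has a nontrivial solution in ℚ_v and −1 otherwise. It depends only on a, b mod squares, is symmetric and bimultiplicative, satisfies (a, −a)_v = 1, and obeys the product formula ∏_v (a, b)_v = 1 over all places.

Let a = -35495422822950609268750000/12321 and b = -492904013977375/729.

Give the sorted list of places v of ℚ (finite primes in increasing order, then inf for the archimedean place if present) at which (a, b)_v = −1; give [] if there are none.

Mod squares: a ≡ -187, b ≡ -95095. Check v ∈ {∞, 2, 3, 5, 7, 11, 13, 17, 19, 37}.
v=3: a=3^-2·(≡2), b=3^-6·(≡2) mod 3; (2|3)=-1, (2|3)=-1; (−1)^{-2·-6·1}·(-1)^-6·(-1)^-2 = +1.
v=37: a=37^-2·(≡14), b=37^0·(≡29) mod 37; (14|37)=-1, (29|37)=-1; (−1)^{-2·0·18}·(-1)^0·(-1)^-2 = +1.
v=5: a=5^8·(≡2), b=5^3·(≡4) mod 5; (2|5)=-1, (4|5)=+1; (−1)^{8·3·2}·(-1)^3·(+1)^8 = -1.
v=13: a=13^2·(≡5), b=13^1·(≡4) mod 13; (5|13)=-1, (4|13)=+1; (−1)^{2·1·6}·(-1)^1·(+1)^2 = -1.
v=19: a=19^2·(≡10), b=19^1·(≡17) mod 19; (10|19)=-1, (17|19)=+1; (−1)^{2·1·9}·(-1)^1·(+1)^2 = -1.
v=7: a=7^6·(≡1), b=7^3·(≡1) mod 7; (1|7)=+1, (1|7)=+1; (−1)^{6·3·3}·(+1)^3·(+1)^6 = +1.
v=17: a=17^3·(≡12), b=17^2·(≡11) mod 17; (12|17)=-1, (11|17)=-1; (−1)^{3·2·8}·(-1)^2·(-1)^3 = -1.
v=∞: -187 < 0 and -95095 < 0  ⇒  (a,b)_∞ = -1.
v=2: v_2(a)=4, v_2(b)=0; units ≡ 5, 1 (mod 8); ε·ε+αω+βω = 0·0+4·0+0·1 ≡ 0  ⇒  (a,b)_2 = +1.
v=11: a=11^5·(≡3), b=11^5·(≡4) mod 11; (3|11)=+1, (4|11)=+1; (−1)^{5·5·5}·(+1)^5·(+1)^5 = -1.
|Ram(-187, -95095)| = 6, even; anisotropic at {5, 11, 13, 17, 19, ∞}.

[5, 11, 13, 17, 19, inf]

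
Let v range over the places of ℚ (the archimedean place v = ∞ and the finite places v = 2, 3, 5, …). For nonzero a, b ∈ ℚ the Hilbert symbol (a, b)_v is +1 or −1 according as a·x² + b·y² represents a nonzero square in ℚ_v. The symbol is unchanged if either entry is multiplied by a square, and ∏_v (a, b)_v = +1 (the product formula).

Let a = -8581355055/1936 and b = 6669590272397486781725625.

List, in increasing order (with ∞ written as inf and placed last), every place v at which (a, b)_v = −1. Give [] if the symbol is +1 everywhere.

[3, 13, 29, 31]

(a, b) ≡ (-2162095, 49569) mod (ℚ^×)²; places V = {2, 3, 5, 7, 11, 13, 29, 31, 37, 41, ∞}.
(a,b)_11: α=-2, u≡7; β=0, v≡5 (mod 11); (7|11)=-1, (5|11)=+1; sign (−1)^0·-1^0·+1^-2 = +1.
(a,b)_7: α=2, u≡2; β=0, v≡2 (mod 7); (2|7)=+1, (2|7)=+1; sign (−1)^0·+1^0·+1^2 = +1.
(a,b)_31: α=1, u≡7; β=3, v≡2 (mod 31); (7|31)=+1, (2|31)=+1; sign (−1)^1·+1^3·+1^1 = -1.
(a,b)_3: α=4, u≡2; β=1, v≡2 (mod 3); (2|3)=-1, (2|3)=-1; sign (−1)^0·-1^1·-1^4 = -1.
(a,b)_41: α=0, u≡10; β=1, v≡23 (mod 41); (10|41)=+1, (23|41)=+1; sign (−1)^0·+1^1·+1^0 = +1.
(a,b)_37: α=1, u≡27; β=4, v≡26 (mod 37); (27|37)=+1, (26|37)=+1; sign (−1)^0·+1^4·+1^1 = +1.
(a,b)_5: α=1, u≡4; β=4, v≡1 (mod 5); (4|5)=+1, (1|5)=+1; sign (−1)^0·+1^4·+1^1 = +1.
(a,b)_∞: sgn(-2162095)=−, sgn(49569)=+, so +1.
(a,b)_13: α=1, u≡11; β=3, v≡3 (mod 13); (11|13)=-1, (3|13)=+1; sign (−1)^0·-1^3·+1^1 = -1.
(a,b)_29: α=1, u≡23; β=4, v≡2 (mod 29); (23|29)=+1, (2|29)=-1; sign (−1)^0·+1^4·-1^1 = -1.
(a,b)_2: α=-4, β=0; u≡1, v≡1 (mod 8); ε(u)ε(v)=0·0, αω(v)=-4·0, βω(u)=0·0; sum ≡ 0  ⇒  +1.
|Ram(-2162095, 49569)| = 4, even; anisotropic at {3, 13, 29, 31}.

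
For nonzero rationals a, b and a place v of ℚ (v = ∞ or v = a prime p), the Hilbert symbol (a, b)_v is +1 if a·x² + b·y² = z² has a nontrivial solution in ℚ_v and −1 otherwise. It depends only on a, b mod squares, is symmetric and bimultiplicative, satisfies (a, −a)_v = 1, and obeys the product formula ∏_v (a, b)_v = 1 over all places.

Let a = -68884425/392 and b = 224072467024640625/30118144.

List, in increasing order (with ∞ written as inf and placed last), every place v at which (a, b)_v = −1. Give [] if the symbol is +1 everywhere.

[3, 17, 23, 29]

Mod squares: a ≡ -68034, b ≡ 17. Check v ∈ {∞, 2, 3, 5, 7, 17, 23, 29}.
v=17: a=17^1·(≡10), b=17^3·(≡4) mod 17; (10|17)=-1, (4|17)=+1; (−1)^{1·3·8}·(-1)^3·(+1)^1 = -1.
v=3: a=3^5·(≡2), b=3^8·(≡2) mod 3; (2|3)=-1, (2|3)=-1; (−1)^{5·8·1}·(-1)^8·(-1)^5 = -1.
v=∞: -68034 < 0 and 17 > 0  ⇒  (a,b)_∞ = +1.
v=2: v_2(a)=-3, v_2(b)=-8; units ≡ 7, 1 (mod 8); ε·ε+αω+βω = 1·0+-3·0+-8·0 ≡ 0  ⇒  (a,b)_2 = +1.
v=7: a=7^-2·(≡6), b=7^-6·(≡5) mod 7; (6|7)=-1, (5|7)=-1; (−1)^{-2·-6·3}·(-1)^-6·(-1)^-2 = +1.
v=29: a=29^1·(≡14), b=29^2·(≡15) mod 29; (14|29)=-1, (15|29)=-1; (−1)^{1·2·14}·(-1)^2·(-1)^1 = -1.
v=23: a=23^1·(≡16), b=23^2·(≡15) mod 23; (16|23)=+1, (15|23)=-1; (−1)^{1·2·11}·(+1)^2·(-1)^1 = -1.
v=5: a=5^2·(≡4), b=5^6·(≡3) mod 5; (4|5)=+1, (3|5)=-1; (−1)^{2·6·2}·(+1)^6·(-1)^2 = +1.
(-68034, 17 / ℚ) ramifies at {3, 17, 23, 29}: a division algebra.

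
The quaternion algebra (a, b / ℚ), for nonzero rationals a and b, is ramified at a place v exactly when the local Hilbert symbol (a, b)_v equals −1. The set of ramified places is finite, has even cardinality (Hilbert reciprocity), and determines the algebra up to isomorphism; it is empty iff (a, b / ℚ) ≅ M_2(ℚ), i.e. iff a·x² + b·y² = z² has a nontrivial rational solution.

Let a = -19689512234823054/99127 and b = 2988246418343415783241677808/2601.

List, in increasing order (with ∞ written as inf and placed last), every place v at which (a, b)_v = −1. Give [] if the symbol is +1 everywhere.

[2, 19, 37, 43]

(a, b) ≡ (-695327458, 25327) mod (ℚ^×)²; places V = {2, 3, 7, 13, 17, 19, 31, 37, 43, 53, ∞}.
(a,b)_2: α=1, β=4; u≡7, v≡7 (mod 8); ε(u)ε(v)=1·1, αω(v)=1·0, βω(u)=4·0; sum ≡ 1  ⇒  -1.
(a,b)_37: α=1, u≡36; β=2, v≡6 (mod 37); (36|37)=+1, (6|37)=-1; sign (−1)^0·+1^2·-1^1 = -1.
(a,b)_19: α=5, u≡13; β=5, v≡13 (mod 19); (13|19)=-1, (13|19)=-1; sign (−1)^1·-1^5·-1^5 = -1.
(a,b)_∞: sgn(-695327458)=−, sgn(25327)=+, so +1.
(a,b)_3: α=2, u≡2; β=-2, v≡1 (mod 3); (2|3)=-1, (1|3)=+1; sign (−1)^0·-1^-2·+1^2 = +1.
(a,b)_53: α=1, u≡32; β=2, v≡24 (mod 53); (32|53)=-1, (24|53)=+1; sign (−1)^0·-1^2·+1^1 = +1.
(a,b)_31: α=1, u≡28; β=3, v≡12 (mod 31); (28|31)=+1, (12|31)=-1; sign (−1)^1·+1^3·-1^1 = +1.
(a,b)_17: α=-2, u≡6; β=-2, v≡14 (mod 17); (6|17)=-1, (14|17)=-1; sign (−1)^0·-1^-2·-1^-2 = +1.
(a,b)_43: α=1, u≡20; β=3, v≡26 (mod 43); (20|43)=-1, (26|43)=-1; sign (−1)^1·-1^3·-1^1 = -1.
(a,b)_7: α=-3, u≡3; β=2, v≡2 (mod 7); (3|7)=-1, (2|7)=+1; sign (−1)^0·-1^2·+1^-3 = +1.
(a,b)_13: α=2, u≡5; β=2, v≡4 (mod 13); (5|13)=-1, (4|13)=+1; sign (−1)^0·-1^2·+1^2 = +1.
(-695327458, 25327 / ℚ) ramifies at {2, 19, 37, 43}: a division algebra.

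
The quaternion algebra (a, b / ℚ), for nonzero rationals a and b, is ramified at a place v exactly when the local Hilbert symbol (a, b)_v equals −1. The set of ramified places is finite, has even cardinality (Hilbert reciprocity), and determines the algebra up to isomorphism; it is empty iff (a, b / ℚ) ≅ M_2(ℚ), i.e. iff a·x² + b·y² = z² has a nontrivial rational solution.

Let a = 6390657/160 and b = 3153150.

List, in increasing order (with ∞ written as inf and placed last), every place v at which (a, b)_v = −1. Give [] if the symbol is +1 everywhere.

Mod squares: a ≡ 2730, b ≡ 286. Check v ∈ {∞, 2, 3, 5, 7, 11, 13, 17}.
v=17: a=17^2·(≡14), b=17^0·(≡7) mod 17; (14|17)=-1, (7|17)=-1; (−1)^{2·0·8}·(-1)^0·(-1)^2 = +1.
v=13: a=13^1·(≡5), b=13^1·(≡9) mod 13; (5|13)=-1, (9|13)=+1; (−1)^{1·1·6}·(-1)^1·(+1)^1 = -1.
v=11: a=11^0·(≡7), b=11^1·(≡1) mod 11; (7|11)=-1, (1|11)=+1; (−1)^{0·1·5}·(-1)^1·(+1)^0 = -1.
v=3: a=3^5·(≡1), b=3^2·(≡1) mod 3; (1|3)=+1, (1|3)=+1; (−1)^{5·2·1}·(+1)^2·(+1)^5 = +1.
v=7: a=7^1·(≡3), b=7^2·(≡6) mod 7; (3|7)=-1, (6|7)=-1; (−1)^{1·2·3}·(-1)^2·(-1)^1 = -1.
v=∞: 2730 > 0 and 286 > 0  ⇒  (a,b)_∞ = +1.
v=5: a=5^-1·(≡1), b=5^2·(≡1) mod 5; (1|5)=+1, (1|5)=+1; (−1)^{-1·2·2}·(+1)^2·(+1)^-1 = +1.
v=2: v_2(a)=-5, v_2(b)=1; units ≡ 5, 7 (mod 8); ε·ε+αω+βω = 0·1+-5·0+1·1 ≡ 1  ⇒  (a,b)_2 = -1.
|Ram(2730, 286)| = 4, even; anisotropic at {2, 7, 11, 13}.

[2, 7, 11, 13]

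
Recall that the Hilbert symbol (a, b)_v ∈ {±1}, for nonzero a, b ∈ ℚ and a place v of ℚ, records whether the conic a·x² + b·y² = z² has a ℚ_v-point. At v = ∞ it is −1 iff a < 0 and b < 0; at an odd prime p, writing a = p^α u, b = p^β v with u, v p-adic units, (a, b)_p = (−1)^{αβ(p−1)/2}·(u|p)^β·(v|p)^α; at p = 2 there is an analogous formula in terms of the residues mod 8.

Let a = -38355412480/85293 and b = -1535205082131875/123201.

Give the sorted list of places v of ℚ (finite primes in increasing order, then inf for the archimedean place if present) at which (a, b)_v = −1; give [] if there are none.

(a, b) ≡ (-910, -11) mod (ℚ^×)²; places V = {2, 3, 5, 7, 11, 13, 17, 19, ∞}.
(a,b)_7: α=3, u≡6; β=2, v≡6 (mod 7); (6|7)=-1, (6|7)=-1; sign (−1)^0·-1^2·-1^3 = -1.
(a,b)_17: α=0, u≡8; β=2, v≡3 (mod 17); (8|17)=+1, (3|17)=-1; sign (−1)^0·+1^2·-1^0 = +1.
(a,b)_∞: sgn(-910)=−, sgn(-11)=−, so -1.
(a,b)_2: α=9, β=0; u≡1, v≡5 (mod 8); ε(u)ε(v)=0·0, αω(v)=9·1, βω(u)=0·0; sum ≡ 1  ⇒  -1.
(a,b)_11: α=2, u≡1; β=3, v≡10 (mod 11); (1|11)=+1, (10|11)=-1; sign (−1)^0·+1^3·-1^2 = +1.
(a,b)_5: α=1, u≡3; β=4, v≡4 (mod 5); (3|5)=-1, (4|5)=+1; sign (−1)^0·-1^4·+1^1 = +1.
(a,b)_19: α=2, u≡8; β=4, v≡10 (mod 19); (8|19)=-1, (10|19)=-1; sign (−1)^0·-1^4·-1^2 = +1.
(a,b)_3: α=-8, u≡2; β=-6, v≡1 (mod 3); (2|3)=-1, (1|3)=+1; sign (−1)^0·-1^-6·+1^-8 = +1.
(a,b)_13: α=-1, u≡2; β=-2, v≡2 (mod 13); (2|13)=-1, (2|13)=-1; sign (−1)^0·-1^-2·-1^-1 = -1.
Ram(-910, -11) = {2, 7, 13, ∞}; no ℚ_2-point on the conic.

[2, 7, 13, inf]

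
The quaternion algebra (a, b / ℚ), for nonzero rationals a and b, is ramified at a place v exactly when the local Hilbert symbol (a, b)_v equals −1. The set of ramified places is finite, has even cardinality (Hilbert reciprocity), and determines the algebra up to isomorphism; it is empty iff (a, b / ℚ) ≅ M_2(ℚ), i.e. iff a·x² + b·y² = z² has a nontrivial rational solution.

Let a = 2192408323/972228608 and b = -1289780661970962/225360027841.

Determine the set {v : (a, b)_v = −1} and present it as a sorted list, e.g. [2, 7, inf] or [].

[23, 29]

Mod squares: a ≡ 1334, b ≡ -2. Check v ∈ {∞, 2, 3, 7, 13, 23, 29, 37, 53}.
v=3: a=3^0·(≡2), b=3^2·(≡1) mod 3; (2|3)=-1, (1|3)=+1; (−1)^{0·2·1}·(-1)^2·(+1)^0 = +1.
v=23: a=23^1·(≡4), b=23^2·(≡15) mod 23; (4|23)=+1, (15|23)=-1; (−1)^{1·2·11}·(+1)^2·(-1)^1 = -1.
v=2: v_2(a)=-11, v_2(b)=1; units ≡ 3, 7 (mod 8); ε·ε+αω+βω = 1·1+-11·0+1·1 ≡ 0  ⇒  (a,b)_2 = +1.
v=∞: 1334 > 0 and -2 < 0  ⇒  (a,b)_∞ = +1.
v=13: a=13^-2·(≡2), b=13^-4·(≡8) mod 13; (2|13)=-1, (8|13)=-1; (−1)^{-2·-4·6}·(-1)^-4·(-1)^-2 = +1.
v=37: a=37^2·(≡23), b=37^2·(≡5) mod 37; (23|37)=-1, (5|37)=-1; (−1)^{2·2·18}·(-1)^2·(-1)^2 = +1.
v=7: a=7^4·(≡1), b=7^6·(≡5) mod 7; (1|7)=+1, (5|7)=-1; (−1)^{4·6·3}·(+1)^6·(-1)^4 = +1.
v=53: a=53^-2·(≡38), b=53^-4·(≡12) mod 53; (38|53)=+1, (12|53)=-1; (−1)^{-2·-4·26}·(+1)^-4·(-1)^-2 = +1.
v=29: a=29^1·(≡18), b=29^2·(≡18) mod 29; (18|29)=-1, (18|29)=-1; (−1)^{1·2·14}·(-1)^2·(-1)^1 = -1.
Ram(1334, -2) = {23, 29}; no ℚ_23-point on the conic.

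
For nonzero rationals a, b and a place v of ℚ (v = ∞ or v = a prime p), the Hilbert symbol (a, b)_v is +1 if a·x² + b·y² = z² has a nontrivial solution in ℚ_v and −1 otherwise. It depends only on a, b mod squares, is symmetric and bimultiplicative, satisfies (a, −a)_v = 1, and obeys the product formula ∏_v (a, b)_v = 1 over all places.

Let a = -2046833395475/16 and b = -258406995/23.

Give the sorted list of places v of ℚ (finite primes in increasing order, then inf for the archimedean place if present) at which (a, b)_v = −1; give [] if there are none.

[7, inf]

(a, b) ≡ (-11, -26565) mod (ℚ^×)²; places V = {2, 3, 5, 7, 11, 23, 31, 43, ∞}.
(a,b)_3: α=0, u≡1; β=1, v≡1 (mod 3); (1|3)=+1, (1|3)=+1; sign (−1)^0·+1^1·+1^0 = +1.
(a,b)_43: α=0, u≡27; β=2, v≡11 (mod 43); (27|43)=-1, (11|43)=+1; sign (−1)^0·-1^2·+1^0 = +1.
(a,b)_7: α=0, u≡3; β=1, v≡3 (mod 7); (3|7)=-1, (3|7)=-1; sign (−1)^0·-1^1·-1^0 = -1.
(a,b)_23: α=2, u≡6; β=-1, v≡6 (mod 23); (6|23)=+1, (6|23)=+1; sign (−1)^0·+1^-1·+1^2 = +1.
(a,b)_2: α=-4, β=0; u≡5, v≡3 (mod 8); ε(u)ε(v)=0·1, αω(v)=-4·1, βω(u)=0·1; sum ≡ 0  ⇒  +1.
(a,b)_∞: sgn(-11)=−, sgn(-26565)=−, so -1.
(a,b)_5: α=2, u≡1; β=1, v≡2 (mod 5); (1|5)=+1, (2|5)=-1; sign (−1)^0·+1^1·-1^2 = +1.
(a,b)_31: α=2, u≡20; β=0, v≡2 (mod 31); (20|31)=+1, (2|31)=+1; sign (−1)^0·+1^0·+1^2 = +1.
(a,b)_11: α=5, u≡2; β=3, v≡5 (mod 11); (2|11)=-1, (5|11)=+1; sign (−1)^1·-1^3·+1^5 = +1.
Ram(-11, -26565) = {7, ∞}; no ℚ_7-point on the conic.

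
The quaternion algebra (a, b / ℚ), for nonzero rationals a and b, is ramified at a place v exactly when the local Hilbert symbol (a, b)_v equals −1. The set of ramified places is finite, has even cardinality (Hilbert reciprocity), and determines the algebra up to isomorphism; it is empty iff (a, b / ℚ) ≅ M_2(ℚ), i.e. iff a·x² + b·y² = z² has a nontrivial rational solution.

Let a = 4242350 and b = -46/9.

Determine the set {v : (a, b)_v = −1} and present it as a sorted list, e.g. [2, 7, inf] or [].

[7, 17]

Mod squares: a ≡ 169694, b ≡ -46. Check v ∈ {∞, 2, 3, 5, 7, 17, 23, 31}.
v=3: a=3^0·(≡2), b=3^-2·(≡2) mod 3; (2|3)=-1, (2|3)=-1; (−1)^{0·-2·1}·(-1)^-2·(-1)^0 = +1.
v=23: a=23^1·(≡13), b=23^1·(≡10) mod 23; (13|23)=+1, (10|23)=-1; (−1)^{1·1·11}·(+1)^1·(-1)^1 = +1.
v=17: a=17^1·(≡7), b=17^0·(≡10) mod 17; (7|17)=-1, (10|17)=-1; (−1)^{1·0·8}·(-1)^0·(-1)^1 = -1.
v=31: a=31^1·(≡16), b=31^0·(≡19) mod 31; (16|31)=+1, (19|31)=+1; (−1)^{1·0·15}·(+1)^0·(+1)^1 = +1.
v=5: a=5^2·(≡4), b=5^0·(≡1) mod 5; (4|5)=+1, (1|5)=+1; (−1)^{2·0·2}·(+1)^0·(+1)^2 = +1.
v=7: a=7^1·(≡4), b=7^0·(≡5) mod 7; (4|7)=+1, (5|7)=-1; (−1)^{1·0·3}·(+1)^0·(-1)^1 = -1.
v=∞: 169694 > 0 and -46 < 0  ⇒  (a,b)_∞ = +1.
v=2: v_2(a)=1, v_2(b)=1; units ≡ 7, 1 (mod 8); ε·ε+αω+βω = 1·0+1·0+1·0 ≡ 0  ⇒  (a,b)_2 = +1.
|Ram(169694, -46)| = 2, even; anisotropic at {7, 17}.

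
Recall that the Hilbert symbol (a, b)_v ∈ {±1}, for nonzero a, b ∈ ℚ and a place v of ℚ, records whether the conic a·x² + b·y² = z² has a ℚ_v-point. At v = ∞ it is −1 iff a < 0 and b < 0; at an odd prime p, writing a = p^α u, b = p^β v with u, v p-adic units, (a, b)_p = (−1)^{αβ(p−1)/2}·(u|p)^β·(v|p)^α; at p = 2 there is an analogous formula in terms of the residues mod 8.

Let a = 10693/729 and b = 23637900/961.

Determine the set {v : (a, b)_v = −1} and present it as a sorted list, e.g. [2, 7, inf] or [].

[13, 19, 29, 37]

(a, b) ≡ (37, 236379) mod (ℚ^×)²; places V = {2, 3, 5, 11, 13, 17, 19, 29, 31, 37, ∞}.
(a,b)_∞: sgn(37)=+, sgn(236379)=+, so +1.
(a,b)_11: α=0, u≡4; β=1, v≡7 (mod 11); (4|11)=+1, (7|11)=-1; sign (−1)^0·+1^1·-1^0 = +1.
(a,b)_5: α=0, u≡2; β=2, v≡1 (mod 5); (2|5)=-1, (1|5)=+1; sign (−1)^0·-1^2·+1^0 = +1.
(a,b)_3: α=-6, u≡1; β=1, v≡1 (mod 3); (1|3)=+1, (1|3)=+1; sign (−1)^0·+1^1·+1^-6 = +1.
(a,b)_2: α=0, β=2; u≡5, v≡3 (mod 8); ε(u)ε(v)=0·1, αω(v)=0·1, βω(u)=2·1; sum ≡ 0  ⇒  +1.
(a,b)_29: α=0, u≡27; β=1, v≡21 (mod 29); (27|29)=-1, (21|29)=-1; sign (−1)^0·-1^1·-1^0 = -1.
(a,b)_31: α=0, u≡27; β=-2, v≡28 (mod 31); (27|31)=-1, (28|31)=+1; sign (−1)^0·-1^-2·+1^0 = +1.
(a,b)_37: α=1, u≡4; β=0, v≡31 (mod 37); (4|37)=+1, (31|37)=-1; sign (−1)^0·+1^0·-1^1 = -1.
(a,b)_13: α=0, u≡7; β=1, v≡10 (mod 13); (7|13)=-1, (10|13)=+1; sign (−1)^0·-1^1·+1^0 = -1.
(a,b)_19: α=0, u≡13; β=1, v≡12 (mod 19); (13|19)=-1, (12|19)=-1; sign (−1)^0·-1^1·-1^0 = -1.
(a,b)_17: α=2, u≡7; β=0, v≡7 (mod 17); (7|17)=-1, (7|17)=-1; sign (−1)^0·-1^0·-1^2 = +1.
|Ram(37, 236379)| = 4, even; anisotropic at {13, 19, 29, 37}.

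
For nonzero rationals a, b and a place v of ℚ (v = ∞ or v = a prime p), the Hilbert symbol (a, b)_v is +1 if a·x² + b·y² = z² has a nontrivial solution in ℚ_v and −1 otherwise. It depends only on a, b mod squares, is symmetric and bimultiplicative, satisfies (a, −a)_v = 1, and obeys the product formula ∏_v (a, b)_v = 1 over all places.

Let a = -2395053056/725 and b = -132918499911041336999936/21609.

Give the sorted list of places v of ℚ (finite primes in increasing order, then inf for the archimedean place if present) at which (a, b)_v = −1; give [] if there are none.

[2, 11, 13, 17, 19, 31, 47, inf]

(a, b) ≡ (-187891, -394706) mod (ℚ^×)²; places V = {2, 3, 5, 7, 11, 13, 17, 19, 29, 31, 47, ∞}.
(a,b)_3: α=0, u≡2; β=-2, v≡1 (mod 3); (2|3)=-1, (1|3)=+1; sign (−1)^0·-1^-2·+1^0 = +1.
(a,b)_17: α=0, u≡11; β=3, v≡4 (mod 17); (11|17)=-1, (4|17)=+1; sign (−1)^0·-1^3·+1^0 = -1.
(a,b)_13: α=0, u≡2; β=1, v≡5 (mod 13); (2|13)=-1, (5|13)=-1; sign (−1)^0·-1^1·-1^0 = -1.
(a,b)_47: α=0, u≡29; β=1, v≡26 (mod 47); (29|47)=-1, (26|47)=-1; sign (−1)^0·-1^1·-1^0 = -1.
(a,b)_29: α=-1, u≡3; β=2, v≡22 (mod 29); (3|29)=-1, (22|29)=+1; sign (−1)^0·-1^2·+1^-1 = +1.
(a,b)_19: α=3, u≡12; β=3, v≡3 (mod 19); (12|19)=-1, (3|19)=-1; sign (−1)^1·-1^3·-1^3 = -1.
(a,b)_31: α=1, u≡3; β=0, v≡17 (mod 31); (3|31)=-1, (17|31)=-1; sign (−1)^0·-1^0·-1^1 = -1.
(a,b)_2: α=10, β=19; u≡5, v≡7 (mod 8); ε(u)ε(v)=0·1, αω(v)=10·0, βω(u)=19·1; sum ≡ 1  ⇒  -1.
(a,b)_∞: sgn(-187891)=−, sgn(-394706)=−, so -1.
(a,b)_11: α=1, u≡10; β=4, v≡6 (mod 11); (10|11)=-1, (6|11)=-1; sign (−1)^0·-1^4·-1^1 = -1.
(a,b)_5: α=-2, u≡1; β=0, v≡1 (mod 5); (1|5)=+1, (1|5)=+1; sign (−1)^0·+1^0·+1^-2 = +1.
(a,b)_7: α=0, u≡6; β=-4, v≡6 (mod 7); (6|7)=-1, (6|7)=-1; sign (−1)^0·-1^-4·-1^0 = +1.
Ram(-187891, -394706) = {2, 11, 13, 17, 19, 31, 47, ∞}; no ℚ_2-point on the conic.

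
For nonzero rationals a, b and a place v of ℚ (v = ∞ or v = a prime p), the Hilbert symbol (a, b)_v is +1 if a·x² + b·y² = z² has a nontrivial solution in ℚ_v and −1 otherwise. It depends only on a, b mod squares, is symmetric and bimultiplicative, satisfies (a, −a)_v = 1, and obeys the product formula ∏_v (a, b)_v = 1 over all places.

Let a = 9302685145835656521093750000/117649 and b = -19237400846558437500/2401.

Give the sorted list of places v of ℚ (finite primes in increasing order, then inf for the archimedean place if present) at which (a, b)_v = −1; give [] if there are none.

[3, 37]

Mod squares: a ≡ 242535, b ≡ -1615. Check v ∈ {∞, 2, 3, 5, 7, 17, 19, 23, 37}.
v=19: a=19^5·(≡4), b=19^3·(≡15) mod 19; (4|19)=+1, (15|19)=-1; (−1)^{5·3·9}·(+1)^3·(-1)^5 = +1.
v=2: v_2(a)=4, v_2(b)=2; units ≡ 7, 1 (mod 8); ε·ε+αω+βω = 1·0+4·0+2·0 ≡ 0  ⇒  (a,b)_2 = +1.
v=17: a=17^2·(≡15), b=17^1·(≡7) mod 17; (15|17)=+1, (7|17)=-1; (−1)^{2·1·8}·(+1)^1·(-1)^2 = +1.
v=5: a=5^11·(≡3), b=5^7·(≡2) mod 5; (3|5)=-1, (2|5)=-1; (−1)^{11·7·2}·(-1)^7·(-1)^11 = +1.
v=23: a=23^3·(≡15), b=23^2·(≡4) mod 23; (15|23)=-1, (4|23)=+1; (−1)^{3·2·11}·(-1)^2·(+1)^3 = +1.
v=3: a=3^3·(≡1), b=3^6·(≡2) mod 3; (1|3)=+1, (2|3)=-1; (−1)^{3·6·1}·(+1)^6·(-1)^3 = -1.
v=7: a=7^-6·(≡6), b=7^-4·(≡1) mod 7; (6|7)=-1, (1|7)=+1; (−1)^{-6·-4·3}·(-1)^-4·(+1)^-6 = +1.
v=∞: 242535 > 0 and -1615 < 0  ⇒  (a,b)_∞ = +1.
v=37: a=37^3·(≡18), b=37^2·(≡6) mod 37; (18|37)=-1, (6|37)=-1; (−1)^{3·2·18}·(-1)^2·(-1)^3 = -1.
(242535, -1615 / ℚ) ramifies at {3, 37}: a division algebra.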